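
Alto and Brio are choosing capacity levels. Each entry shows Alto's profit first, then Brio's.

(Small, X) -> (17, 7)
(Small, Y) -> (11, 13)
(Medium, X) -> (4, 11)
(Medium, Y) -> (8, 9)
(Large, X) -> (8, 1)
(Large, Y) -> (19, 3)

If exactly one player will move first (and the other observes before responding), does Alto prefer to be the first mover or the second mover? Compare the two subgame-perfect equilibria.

first

If Alto leads: Brio's best replies are Small→Y, Medium→X, Large→Y; Alto's induced payoffs 11, 4, 19; outcome (Large, Y), payoffs (19, 3).
If Brio leads: Alto's best replies are X→Small, Y→Large; Brio's induced payoffs 7, 3; outcome (Small, X), payoffs (17, 7).
Alto gets 19 moving first and 17 moving second, so Alto prefers to move first.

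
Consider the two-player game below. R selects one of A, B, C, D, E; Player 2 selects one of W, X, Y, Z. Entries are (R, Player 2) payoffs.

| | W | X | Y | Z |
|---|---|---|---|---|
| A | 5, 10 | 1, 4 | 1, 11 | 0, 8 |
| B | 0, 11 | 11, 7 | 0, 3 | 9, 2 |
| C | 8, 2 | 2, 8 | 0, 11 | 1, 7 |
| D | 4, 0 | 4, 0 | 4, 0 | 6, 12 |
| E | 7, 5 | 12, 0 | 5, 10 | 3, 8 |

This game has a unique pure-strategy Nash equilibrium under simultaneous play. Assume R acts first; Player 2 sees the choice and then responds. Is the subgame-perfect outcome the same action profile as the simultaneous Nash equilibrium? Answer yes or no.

no

Solve by backward induction (R leads).
- A → Player 2 plays Y (best of 10, 4, 11, 8); R gets 1.
- B → Player 2 plays W (best of 11, 7, 3, 2); R gets 0.
- C → Player 2 plays Y (best of 2, 8, 11, 7); R gets 0.
- D → Player 2 plays Z (best of 0, 0, 0, 12); R gets 6.
- E → Player 2 plays Y (best of 5, 0, 10, 8); R gets 5.
Among 1, 0, 0, 6, 5, the best is 6 at D. Subgame-perfect outcome: (D, Z) with payoffs (6, 12).
Under simultaneous play:
R's best replies: W→C; X→E; Y→E; Z→B.
Player 2's best replies: A→Y; B→W; C→Y; D→Z; E→Y.
The unique mutual best reply is (E, Y), giving (5, 10).
Sequential outcome (D, Z) differs from the Nash profile (E, Y).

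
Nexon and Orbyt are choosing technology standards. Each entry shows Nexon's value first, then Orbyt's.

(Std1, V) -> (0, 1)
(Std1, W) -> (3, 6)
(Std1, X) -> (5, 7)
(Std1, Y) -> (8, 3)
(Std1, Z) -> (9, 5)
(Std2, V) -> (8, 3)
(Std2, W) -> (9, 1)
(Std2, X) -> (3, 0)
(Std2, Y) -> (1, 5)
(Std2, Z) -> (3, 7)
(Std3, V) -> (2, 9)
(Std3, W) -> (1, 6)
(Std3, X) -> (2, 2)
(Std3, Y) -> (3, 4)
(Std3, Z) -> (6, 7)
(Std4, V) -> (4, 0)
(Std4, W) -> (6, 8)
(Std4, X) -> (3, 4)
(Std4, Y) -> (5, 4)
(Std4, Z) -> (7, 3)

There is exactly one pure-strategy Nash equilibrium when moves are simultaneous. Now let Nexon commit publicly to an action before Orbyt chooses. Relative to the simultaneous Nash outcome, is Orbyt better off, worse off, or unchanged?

better off

Orbyt best-responds to each possible Nexon move:
- Std1: BR = X, leader payoff 5.
- Std2: BR = Z, leader payoff 3.
- Std3: BR = V, leader payoff 2.
- Std4: BR = W, leader payoff 6.
Among 5, 3, 2, 6, the best is 6 at Std4. Subgame-perfect outcome: (Std4, W) with payoffs (6, 8).
For the simultaneous game, intersect best replies.
Nexon's best replies: V→Std2; W→Std2; X→Std1; Y→Std1; Z→Std1.
Orbyt's best replies: Std1→X; Std2→Z; Std3→V; Std4→W.
The unique mutual best reply is (Std1, X), giving (5, 7).
Orbyt earns 8 sequentially versus 7 at the Nash outcome: better off.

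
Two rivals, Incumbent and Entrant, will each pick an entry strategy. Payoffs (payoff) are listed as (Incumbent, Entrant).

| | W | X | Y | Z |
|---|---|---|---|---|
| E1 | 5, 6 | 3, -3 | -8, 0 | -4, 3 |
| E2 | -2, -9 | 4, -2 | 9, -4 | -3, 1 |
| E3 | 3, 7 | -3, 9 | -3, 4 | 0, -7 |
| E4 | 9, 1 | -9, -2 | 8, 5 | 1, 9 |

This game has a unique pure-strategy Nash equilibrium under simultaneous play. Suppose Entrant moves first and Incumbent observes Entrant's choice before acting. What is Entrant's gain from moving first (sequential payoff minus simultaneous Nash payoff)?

0

Incumbent best-responds to each possible Entrant move:
- W → Incumbent plays E4 (best of 5, -2, 3, 9); Entrant gets 1.
- X → Incumbent plays E2 (best of 3, 4, -3, -9); Entrant gets -2.
- Y → Incumbent plays E2 (best of -8, 9, -3, 8); Entrant gets -4.
- Z → Incumbent plays E4 (best of -4, -3, 0, 1); Entrant gets 9.
Entrant's induced payoffs are 1, -2, -4, 9, so Entrant commits to Z. Subgame-perfect outcome: (E4, Z) with payoffs (1, 9).
For the simultaneous game, intersect best replies.
Incumbent's best replies: W→E4; X→E2; Y→E2; Z→E4.
Entrant's best replies: E1→W; E2→Z; E3→X; E4→Z.
The unique mutual best reply is (E4, Z), giving (1, 9).
Entrant's commitment gain: 9 − 9 = 0.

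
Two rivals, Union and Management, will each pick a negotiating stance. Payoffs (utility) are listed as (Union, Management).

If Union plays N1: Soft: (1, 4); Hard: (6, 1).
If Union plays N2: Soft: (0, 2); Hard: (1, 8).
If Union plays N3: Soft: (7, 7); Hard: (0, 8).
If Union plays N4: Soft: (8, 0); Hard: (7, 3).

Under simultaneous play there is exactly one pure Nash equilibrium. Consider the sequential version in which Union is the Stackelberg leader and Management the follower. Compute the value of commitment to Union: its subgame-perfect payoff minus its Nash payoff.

0

Management best-responds to each possible Union move:
- N1 → Management plays Soft (best of 4, 1); Union gets 1.
- N2 → Management plays Hard (best of 2, 8); Union gets 1.
- N3 → Management plays Hard (best of 7, 8); Union gets 0.
- N4 → Management plays Hard (best of 0, 3); Union gets 7.
Among 1, 1, 0, 7, the best is 7 at N4. Subgame-perfect outcome: (N4, Hard) with payoffs (7, 3).
For the simultaneous game, intersect best replies.
Union's best replies: Soft→N4; Hard→N4.
Management's best replies: N1→Soft; N2→Hard; N3→Hard; N4→Hard.
Only (N4, Hard) has each player best-responding; Nash payoffs (7, 3).
Union's commitment gain: 7 − 7 = 0.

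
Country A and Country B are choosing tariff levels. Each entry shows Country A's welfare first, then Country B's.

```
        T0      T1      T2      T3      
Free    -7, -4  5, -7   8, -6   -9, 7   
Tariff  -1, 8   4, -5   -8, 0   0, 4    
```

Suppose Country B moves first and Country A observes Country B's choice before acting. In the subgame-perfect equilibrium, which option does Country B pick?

Country A best-responds to each possible Country B move:
- T0 → Country A plays Tariff (best of -7, -1); Country B gets 8.
- T1 → Country A plays Free (best of 5, 4); Country B gets -7.
- T2 → Country A plays Free (best of 8, -8); Country B gets -6.
- T3 → Country A plays Tariff (best of -9, 0); Country B gets 4.
Country B's induced payoffs are 8, -7, -6, 4, so Country B commits to T0. Subgame-perfect outcome: (Tariff, T0) with payoffs (-1, 8).

T0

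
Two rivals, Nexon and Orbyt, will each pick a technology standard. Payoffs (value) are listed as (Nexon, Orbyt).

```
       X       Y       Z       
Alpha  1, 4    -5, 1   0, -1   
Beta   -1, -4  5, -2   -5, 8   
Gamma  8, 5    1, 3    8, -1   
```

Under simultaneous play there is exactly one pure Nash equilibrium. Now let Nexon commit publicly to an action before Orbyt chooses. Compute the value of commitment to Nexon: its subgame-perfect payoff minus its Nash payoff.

Orbyt best-responds to each possible Nexon move:
- Alpha: BR = X, leader payoff 1.
- Beta: BR = Z, leader payoff -5.
- Gamma: BR = X, leader payoff 8.
Maximizing over 1, -5, 8, Nexon chooses Gamma. Subgame-perfect outcome: (Gamma, X) with payoffs (8, 5).
For the simultaneous game, intersect best replies.
Nexon's best replies: X→Gamma; Y→Beta; Z→Gamma.
Orbyt's best replies: Alpha→X; Beta→Z; Gamma→X.
Only (Gamma, X) has each player best-responding; Nash payoffs (8, 5).
Nexon's commitment gain: 8 − 8 = 0.

0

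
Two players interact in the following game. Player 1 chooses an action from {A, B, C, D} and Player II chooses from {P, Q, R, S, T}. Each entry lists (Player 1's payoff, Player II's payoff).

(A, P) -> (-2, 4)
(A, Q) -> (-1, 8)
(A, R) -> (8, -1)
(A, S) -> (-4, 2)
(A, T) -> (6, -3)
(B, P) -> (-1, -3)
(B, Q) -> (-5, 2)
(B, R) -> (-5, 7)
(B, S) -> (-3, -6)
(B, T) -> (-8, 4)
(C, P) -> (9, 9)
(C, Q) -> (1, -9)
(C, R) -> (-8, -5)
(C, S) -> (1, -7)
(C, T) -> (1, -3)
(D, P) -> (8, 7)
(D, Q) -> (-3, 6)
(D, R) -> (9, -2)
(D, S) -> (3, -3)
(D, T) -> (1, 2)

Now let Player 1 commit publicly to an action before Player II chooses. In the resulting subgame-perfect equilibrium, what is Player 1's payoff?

9

Player II best-responds to each possible Player 1 move:
- A → Player II plays Q (best of 4, 8, -1, 2, -3); Player 1 gets -1.
- B → Player II plays R (best of -3, 2, 7, -6, 4); Player 1 gets -5.
- C → Player II plays P (best of 9, -9, -5, -7, -3); Player 1 gets 9.
- D → Player II plays P (best of 7, 6, -2, -3, 2); Player 1 gets 8.
Maximizing over -1, -5, 9, 8, Player 1 chooses C. Subgame-perfect outcome: (C, P) with payoffs (9, 9).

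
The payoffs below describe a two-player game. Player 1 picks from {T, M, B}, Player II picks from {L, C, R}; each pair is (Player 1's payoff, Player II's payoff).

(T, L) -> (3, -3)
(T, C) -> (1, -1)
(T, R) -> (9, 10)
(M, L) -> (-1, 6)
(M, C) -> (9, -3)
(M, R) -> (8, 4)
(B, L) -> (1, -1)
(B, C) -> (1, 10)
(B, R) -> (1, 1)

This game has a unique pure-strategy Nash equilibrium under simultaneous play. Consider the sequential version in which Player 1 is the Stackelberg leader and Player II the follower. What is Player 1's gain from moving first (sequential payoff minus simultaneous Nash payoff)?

0

Solve by backward induction (Player 1 leads).
- T: BR = R, leader payoff 9.
- M: BR = L, leader payoff -1.
- B: BR = C, leader payoff 1.
Among 9, -1, 1, the best is 9 at T. Subgame-perfect outcome: (T, R) with payoffs (9, 10).
Under simultaneous play:
Player 1's best replies: L→T; C→M; R→T.
Player II's best replies: T→R; M→L; B→C.
Only (T, R) has each player best-responding; Nash payoffs (9, 10).
Player 1's commitment gain: 9 − 9 = 0.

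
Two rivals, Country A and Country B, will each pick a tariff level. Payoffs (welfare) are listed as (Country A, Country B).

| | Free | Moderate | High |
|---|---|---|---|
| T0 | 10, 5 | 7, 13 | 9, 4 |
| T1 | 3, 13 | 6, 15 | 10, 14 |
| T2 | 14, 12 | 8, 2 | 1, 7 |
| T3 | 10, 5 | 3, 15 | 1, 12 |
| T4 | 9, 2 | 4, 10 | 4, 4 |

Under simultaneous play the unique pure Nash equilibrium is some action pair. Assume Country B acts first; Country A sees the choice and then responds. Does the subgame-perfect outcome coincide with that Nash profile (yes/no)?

Work backward from Country A's decision.
- Free → Country A plays T2 (best of 10, 3, 14, 10, 9); Country B gets 12.
- Moderate → Country A plays T2 (best of 7, 6, 8, 3, 4); Country B gets 2.
- High → Country A plays T1 (best of 9, 10, 1, 1, 4); Country B gets 14.
Among 12, 2, 14, the best is 14 at High. Subgame-perfect outcome: (T1, High) with payoffs (10, 14).
Under simultaneous play:
Country A's best replies: Free→T2; Moderate→T2; High→T1.
Country B's best replies: T0→Moderate; T1→Moderate; T2→Free; T3→Moderate; T4→Moderate.
The unique mutual best reply is (T2, Free), giving (14, 12).
Sequential outcome (T1, High) differs from the Nash profile (T2, Free).

no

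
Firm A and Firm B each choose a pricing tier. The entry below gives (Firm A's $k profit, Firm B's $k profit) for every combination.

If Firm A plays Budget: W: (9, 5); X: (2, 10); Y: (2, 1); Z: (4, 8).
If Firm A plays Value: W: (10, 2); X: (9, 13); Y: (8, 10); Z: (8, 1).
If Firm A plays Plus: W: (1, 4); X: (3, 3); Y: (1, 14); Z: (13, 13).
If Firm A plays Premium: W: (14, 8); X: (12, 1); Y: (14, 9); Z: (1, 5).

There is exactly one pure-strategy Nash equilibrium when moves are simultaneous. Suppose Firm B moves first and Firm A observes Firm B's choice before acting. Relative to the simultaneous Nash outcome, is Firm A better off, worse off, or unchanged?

worse off

Firm A best-responds to each possible Firm B move:
- W → Firm A plays Premium (best of 9, 10, 1, 14); Firm B gets 8.
- X → Firm A plays Premium (best of 2, 9, 3, 12); Firm B gets 1.
- Y → Firm A plays Premium (best of 2, 8, 1, 14); Firm B gets 9.
- Z → Firm A plays Plus (best of 4, 8, 13, 1); Firm B gets 13.
Among 8, 1, 9, 13, the best is 13 at Z. Subgame-perfect outcome: (Plus, Z) with payoffs (13, 13).
Under simultaneous play:
Firm A's best replies: W→Premium; X→Premium; Y→Premium; Z→Plus.
Firm B's best replies: Budget→X; Value→X; Plus→Y; Premium→Y.
Only (Premium, Y) has each player best-responding; Nash payoffs (14, 9).
Firm A earns 13 sequentially versus 14 at the Nash outcome: worse off.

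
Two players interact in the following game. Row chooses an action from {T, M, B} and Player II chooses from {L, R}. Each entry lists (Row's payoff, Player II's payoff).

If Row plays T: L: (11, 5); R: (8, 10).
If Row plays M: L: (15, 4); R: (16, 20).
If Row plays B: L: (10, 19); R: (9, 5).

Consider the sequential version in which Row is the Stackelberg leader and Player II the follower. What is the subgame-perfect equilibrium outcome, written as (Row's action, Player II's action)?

Solve by backward induction (Row leads).
- T: BR = R, leader payoff 8.
- M: BR = R, leader payoff 16.
- B: BR = L, leader payoff 10.
Among 8, 16, 10, the best is 16 at M. Subgame-perfect outcome: (M, R) with payoffs (16, 20).

(M, R)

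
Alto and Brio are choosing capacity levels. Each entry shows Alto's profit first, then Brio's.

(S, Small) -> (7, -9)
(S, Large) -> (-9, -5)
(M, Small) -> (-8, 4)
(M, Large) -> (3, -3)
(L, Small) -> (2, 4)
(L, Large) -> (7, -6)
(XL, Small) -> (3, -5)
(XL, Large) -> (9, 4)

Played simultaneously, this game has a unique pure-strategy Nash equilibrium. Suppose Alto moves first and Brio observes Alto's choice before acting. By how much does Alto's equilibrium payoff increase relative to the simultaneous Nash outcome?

Work backward from Brio's decision.
- S: Brio compares -9, -5 and picks Large; Alto would get -9.
- M: Brio compares 4, -3 and picks Small; Alto would get -8.
- L: Brio compares 4, -6 and picks Small; Alto would get 2.
- XL: Brio compares -5, 4 and picks Large; Alto would get 9.
Maximizing over -9, -8, 2, 9, Alto chooses XL. Subgame-perfect outcome: (XL, Large) with payoffs (9, 4).
For the simultaneous game, intersect best replies.
Alto's best replies: Small→S; Large→XL.
Brio's best replies: S→Large; M→Small; L→Small; XL→Large.
Only (XL, Large) has each player best-responding; Nash payoffs (9, 4).
Alto's commitment gain: 9 − 9 = 0.

0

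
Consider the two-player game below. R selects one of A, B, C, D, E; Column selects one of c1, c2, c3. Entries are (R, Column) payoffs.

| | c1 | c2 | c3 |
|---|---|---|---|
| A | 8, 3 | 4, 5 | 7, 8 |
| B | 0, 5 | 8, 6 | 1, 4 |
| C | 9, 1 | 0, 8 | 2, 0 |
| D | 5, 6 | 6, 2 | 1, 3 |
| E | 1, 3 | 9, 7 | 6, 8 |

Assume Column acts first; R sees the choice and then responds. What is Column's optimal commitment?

c3

Solve by backward induction (Column leads).
- c1 → R plays C (best of 8, 0, 9, 5, 1); Column gets 1.
- c2 → R plays E (best of 4, 8, 0, 6, 9); Column gets 7.
- c3 → R plays A (best of 7, 1, 2, 1, 6); Column gets 8.
Maximizing over 1, 7, 8, Column chooses c3. Subgame-perfect outcome: (A, c3) with payoffs (7, 8).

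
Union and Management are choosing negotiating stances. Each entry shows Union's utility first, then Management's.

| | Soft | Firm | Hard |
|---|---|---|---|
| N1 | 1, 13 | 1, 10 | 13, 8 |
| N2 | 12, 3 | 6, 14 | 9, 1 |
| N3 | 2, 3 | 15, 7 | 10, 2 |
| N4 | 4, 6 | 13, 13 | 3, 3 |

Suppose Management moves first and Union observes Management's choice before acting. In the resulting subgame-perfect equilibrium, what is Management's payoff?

Solve by backward induction (Management leads).
- Soft: Union compares 1, 12, 2, 4 and picks N2; Management would get 3.
- Firm: Union compares 1, 6, 15, 13 and picks N3; Management would get 7.
- Hard: Union compares 13, 9, 10, 3 and picks N1; Management would get 8.
Among 3, 7, 8, the best is 8 at Hard. Subgame-perfect outcome: (N1, Hard) with payoffs (13, 8).

8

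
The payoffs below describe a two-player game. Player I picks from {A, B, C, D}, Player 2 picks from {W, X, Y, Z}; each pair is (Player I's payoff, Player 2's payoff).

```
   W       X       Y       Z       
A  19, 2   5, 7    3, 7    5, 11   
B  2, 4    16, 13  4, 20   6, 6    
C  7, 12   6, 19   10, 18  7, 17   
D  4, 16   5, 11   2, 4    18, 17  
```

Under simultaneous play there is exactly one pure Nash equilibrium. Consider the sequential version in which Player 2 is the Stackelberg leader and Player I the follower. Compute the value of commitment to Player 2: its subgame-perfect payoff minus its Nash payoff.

Work backward from Player I's decision.
- W → Player I plays A (best of 19, 2, 7, 4); Player 2 gets 2.
- X → Player I plays B (best of 5, 16, 6, 5); Player 2 gets 13.
- Y → Player I plays C (best of 3, 4, 10, 2); Player 2 gets 18.
- Z → Player I plays D (best of 5, 6, 7, 18); Player 2 gets 17.
Player 2's induced payoffs are 2, 13, 18, 17, so Player 2 commits to Y. Subgame-perfect outcome: (C, Y) with payoffs (10, 18).
Under simultaneous play:
Player I's best replies: W→A; X→B; Y→C; Z→D.
Player 2's best replies: A→Z; B→Y; C→X; D→Z.
The unique mutual best reply is (D, Z), giving (18, 17).
Player 2's commitment gain: 18 − 17 = 1.

1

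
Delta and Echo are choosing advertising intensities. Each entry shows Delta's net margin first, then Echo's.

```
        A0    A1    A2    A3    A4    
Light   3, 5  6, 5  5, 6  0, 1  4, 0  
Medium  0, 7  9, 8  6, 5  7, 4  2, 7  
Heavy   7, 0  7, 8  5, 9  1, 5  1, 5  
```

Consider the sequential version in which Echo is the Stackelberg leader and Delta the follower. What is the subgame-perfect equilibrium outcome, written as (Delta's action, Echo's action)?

Solve by backward induction (Echo leads).
- A0 → Delta plays Heavy (best of 3, 0, 7); Echo gets 0.
- A1 → Delta plays Medium (best of 6, 9, 7); Echo gets 8.
- A2 → Delta plays Medium (best of 5, 6, 5); Echo gets 5.
- A3 → Delta plays Medium (best of 0, 7, 1); Echo gets 4.
- A4 → Delta plays Light (best of 4, 2, 1); Echo gets 0.
Among 0, 8, 5, 4, 0, the best is 8 at A1. Subgame-perfect outcome: (Medium, A1) with payoffs (9, 8).

(Medium, A1)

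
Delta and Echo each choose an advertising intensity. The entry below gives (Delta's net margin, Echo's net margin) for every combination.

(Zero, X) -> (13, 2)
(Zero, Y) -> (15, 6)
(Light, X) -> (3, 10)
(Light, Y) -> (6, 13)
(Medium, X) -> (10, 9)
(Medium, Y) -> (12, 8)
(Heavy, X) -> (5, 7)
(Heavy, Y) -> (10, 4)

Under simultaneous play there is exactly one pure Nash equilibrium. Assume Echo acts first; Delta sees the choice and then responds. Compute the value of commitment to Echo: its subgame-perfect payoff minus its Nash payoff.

0

Solve by backward induction (Echo leads).
- X: Delta compares 13, 3, 10, 5 and picks Zero; Echo would get 2.
- Y: Delta compares 15, 6, 12, 10 and picks Zero; Echo would get 6.
Echo's induced payoffs are 2, 6, so Echo commits to Y. Subgame-perfect outcome: (Zero, Y) with payoffs (15, 6).
For the simultaneous game, intersect best replies.
Delta's best replies: X→Zero; Y→Zero.
Echo's best replies: Zero→Y; Light→Y; Medium→X; Heavy→X.
Only (Zero, Y) has each player best-responding; Nash payoffs (15, 6).
Echo's commitment gain: 6 − 6 = 0.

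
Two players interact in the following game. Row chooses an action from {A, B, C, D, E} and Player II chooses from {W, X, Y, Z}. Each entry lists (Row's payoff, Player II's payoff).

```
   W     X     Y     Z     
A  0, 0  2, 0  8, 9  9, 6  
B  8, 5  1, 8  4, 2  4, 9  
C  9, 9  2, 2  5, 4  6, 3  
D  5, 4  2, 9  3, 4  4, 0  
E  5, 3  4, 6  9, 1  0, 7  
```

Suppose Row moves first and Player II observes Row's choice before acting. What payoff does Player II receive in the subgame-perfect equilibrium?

9

Player II best-responds to each possible Row move:
- A → Player II plays Y (best of 0, 0, 9, 6); Row gets 8.
- B → Player II plays Z (best of 5, 8, 2, 9); Row gets 4.
- C → Player II plays W (best of 9, 2, 4, 3); Row gets 9.
- D → Player II plays X (best of 4, 9, 4, 0); Row gets 2.
- E → Player II plays Z (best of 3, 6, 1, 7); Row gets 0.
Row's induced payoffs are 8, 4, 9, 2, 0, so Row commits to C. Subgame-perfect outcome: (C, W) with payoffs (9, 9).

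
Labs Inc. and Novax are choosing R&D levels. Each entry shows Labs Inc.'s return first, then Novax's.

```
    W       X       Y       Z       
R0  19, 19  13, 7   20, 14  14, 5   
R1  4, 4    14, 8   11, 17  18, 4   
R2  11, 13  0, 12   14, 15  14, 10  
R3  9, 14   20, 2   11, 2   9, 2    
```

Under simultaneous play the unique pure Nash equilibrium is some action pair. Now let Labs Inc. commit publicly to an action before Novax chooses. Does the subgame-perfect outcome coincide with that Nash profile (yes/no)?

Work backward from Novax's decision.
- R0: Novax compares 19, 7, 14, 5 and picks W; Labs Inc. would get 19.
- R1: Novax compares 4, 8, 17, 4 and picks Y; Labs Inc. would get 11.
- R2: Novax compares 13, 12, 15, 10 and picks Y; Labs Inc. would get 14.
- R3: Novax compares 14, 2, 2, 2 and picks W; Labs Inc. would get 9.
Among 19, 11, 14, 9, the best is 19 at R0. Subgame-perfect outcome: (R0, W) with payoffs (19, 19).
For the simultaneous game, intersect best replies.
Labs Inc.'s best replies: W→R0; X→R3; Y→R0; Z→R1.
Novax's best replies: R0→W; R1→Y; R2→Y; R3→W.
Only (R0, W) has each player best-responding; Nash payoffs (19, 19).
Sequential outcome (R0, W) coincides with the Nash profile (R0, W).

yes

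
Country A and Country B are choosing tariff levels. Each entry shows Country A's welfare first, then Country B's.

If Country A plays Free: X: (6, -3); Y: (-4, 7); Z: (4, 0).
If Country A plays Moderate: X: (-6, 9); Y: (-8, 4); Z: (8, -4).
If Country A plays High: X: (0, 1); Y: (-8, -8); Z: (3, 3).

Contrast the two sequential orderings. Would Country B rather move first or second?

first

If Country A leads: Country B's best replies are Free→Y, Moderate→X, High→Z; Country A's induced payoffs -4, -6, 3; outcome (High, Z), payoffs (3, 3).
If Country B leads: Country A's best replies are X→Free, Y→Free, Z→Moderate; Country B's induced payoffs -3, 7, -4; outcome (Free, Y), payoffs (-4, 7).
Country B gets 7 moving first and 3 moving second, so Country B prefers to move first.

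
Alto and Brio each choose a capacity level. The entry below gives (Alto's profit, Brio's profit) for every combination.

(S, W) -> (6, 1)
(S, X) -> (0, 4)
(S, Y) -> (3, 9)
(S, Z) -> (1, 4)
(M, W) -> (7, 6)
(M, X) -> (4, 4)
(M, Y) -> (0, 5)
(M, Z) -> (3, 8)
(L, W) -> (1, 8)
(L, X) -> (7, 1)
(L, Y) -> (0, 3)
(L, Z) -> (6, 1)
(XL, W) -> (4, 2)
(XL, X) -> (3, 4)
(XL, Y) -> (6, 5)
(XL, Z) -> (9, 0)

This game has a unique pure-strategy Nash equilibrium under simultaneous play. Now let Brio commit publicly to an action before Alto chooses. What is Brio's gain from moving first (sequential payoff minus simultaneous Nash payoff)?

1

Solve by backward induction (Brio leads).
- W → Alto plays M (best of 6, 7, 1, 4); Brio gets 6.
- X → Alto plays L (best of 0, 4, 7, 3); Brio gets 1.
- Y → Alto plays XL (best of 3, 0, 0, 6); Brio gets 5.
- Z → Alto plays XL (best of 1, 3, 6, 9); Brio gets 0.
Brio's induced payoffs are 6, 1, 5, 0, so Brio commits to W. Subgame-perfect outcome: (M, W) with payoffs (7, 6).
Under simultaneous play:
Alto's best replies: W→M; X→L; Y→XL; Z→XL.
Brio's best replies: S→Y; M→Z; L→W; XL→Y.
The unique mutual best reply is (XL, Y), giving (6, 5).
Brio's commitment gain: 6 − 5 = 1.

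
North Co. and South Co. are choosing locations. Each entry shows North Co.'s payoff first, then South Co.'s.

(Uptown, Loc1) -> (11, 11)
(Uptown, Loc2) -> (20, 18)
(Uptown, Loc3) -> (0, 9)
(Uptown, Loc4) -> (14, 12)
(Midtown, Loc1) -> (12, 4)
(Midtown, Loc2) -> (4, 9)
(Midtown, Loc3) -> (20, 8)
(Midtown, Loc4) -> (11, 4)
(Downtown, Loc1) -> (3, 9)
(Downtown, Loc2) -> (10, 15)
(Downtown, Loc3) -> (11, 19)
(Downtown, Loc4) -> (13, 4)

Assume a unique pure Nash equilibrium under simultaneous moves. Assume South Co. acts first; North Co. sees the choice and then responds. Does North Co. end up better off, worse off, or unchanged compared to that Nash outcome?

unchanged

North Co. best-responds to each possible South Co. move:
- Loc1 → North Co. plays Midtown (best of 11, 12, 3); South Co. gets 4.
- Loc2 → North Co. plays Uptown (best of 20, 4, 10); South Co. gets 18.
- Loc3 → North Co. plays Midtown (best of 0, 20, 11); South Co. gets 8.
- Loc4 → North Co. plays Uptown (best of 14, 11, 13); South Co. gets 12.
Maximizing over 4, 18, 8, 12, South Co. chooses Loc2. Subgame-perfect outcome: (Uptown, Loc2) with payoffs (20, 18).
Under simultaneous play:
North Co.'s best replies: Loc1→Midtown; Loc2→Uptown; Loc3→Midtown; Loc4→Uptown.
South Co.'s best replies: Uptown→Loc2; Midtown→Loc2; Downtown→Loc3.
The unique mutual best reply is (Uptown, Loc2), giving (20, 18).
North Co. earns 20 sequentially versus 20 at the Nash outcome: unchanged.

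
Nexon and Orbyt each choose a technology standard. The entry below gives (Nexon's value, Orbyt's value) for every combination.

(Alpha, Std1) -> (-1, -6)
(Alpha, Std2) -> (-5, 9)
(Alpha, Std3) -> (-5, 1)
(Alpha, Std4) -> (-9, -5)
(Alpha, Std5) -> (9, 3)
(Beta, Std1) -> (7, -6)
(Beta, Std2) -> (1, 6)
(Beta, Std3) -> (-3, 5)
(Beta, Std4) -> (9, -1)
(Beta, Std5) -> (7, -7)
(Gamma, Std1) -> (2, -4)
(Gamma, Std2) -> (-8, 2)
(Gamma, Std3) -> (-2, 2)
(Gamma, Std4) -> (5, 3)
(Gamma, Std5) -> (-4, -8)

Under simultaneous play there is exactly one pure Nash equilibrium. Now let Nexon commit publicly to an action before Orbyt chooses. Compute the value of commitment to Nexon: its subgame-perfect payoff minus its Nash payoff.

Backward induction with Nexon moving first.
- Alpha → Orbyt plays Std2 (best of -6, 9, 1, -5, 3); Nexon gets -5.
- Beta → Orbyt plays Std2 (best of -6, 6, 5, -1, -7); Nexon gets 1.
- Gamma → Orbyt plays Std4 (best of -4, 2, 2, 3, -8); Nexon gets 5.
Nexon's induced payoffs are -5, 1, 5, so Nexon commits to Gamma. Subgame-perfect outcome: (Gamma, Std4) with payoffs (5, 3).
For the simultaneous game, intersect best replies.
Nexon's best replies: Std1→Beta; Std2→Beta; Std3→Gamma; Std4→Beta; Std5→Alpha.
Orbyt's best replies: Alpha→Std2; Beta→Std2; Gamma→Std4.
The unique mutual best reply is (Beta, Std2), giving (1, 6).
Nexon's commitment gain: 5 − 1 = 4.

4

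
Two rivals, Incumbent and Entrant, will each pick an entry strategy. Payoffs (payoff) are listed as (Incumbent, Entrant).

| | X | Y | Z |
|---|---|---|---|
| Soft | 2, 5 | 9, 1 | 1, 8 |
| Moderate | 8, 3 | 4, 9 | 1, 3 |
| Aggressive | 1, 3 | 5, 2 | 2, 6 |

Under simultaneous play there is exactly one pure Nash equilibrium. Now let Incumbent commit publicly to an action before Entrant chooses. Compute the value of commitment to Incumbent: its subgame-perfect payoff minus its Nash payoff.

2

Solve by backward induction (Incumbent leads).
- Soft: BR = Z, leader payoff 1.
- Moderate: BR = Y, leader payoff 4.
- Aggressive: BR = Z, leader payoff 2.
Among 1, 4, 2, the best is 4 at Moderate. Subgame-perfect outcome: (Moderate, Y) with payoffs (4, 9).
Under simultaneous play:
Incumbent's best replies: X→Moderate; Y→Soft; Z→Aggressive.
Entrant's best replies: Soft→Z; Moderate→Y; Aggressive→Z.
Only (Aggressive, Z) has each player best-responding; Nash payoffs (2, 6).
Incumbent's commitment gain: 4 − 2 = 2.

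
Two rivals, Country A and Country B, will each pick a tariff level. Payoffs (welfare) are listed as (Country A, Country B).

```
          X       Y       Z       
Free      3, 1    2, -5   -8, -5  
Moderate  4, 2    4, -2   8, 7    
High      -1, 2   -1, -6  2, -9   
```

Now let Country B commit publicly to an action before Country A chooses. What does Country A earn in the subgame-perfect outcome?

Backward induction with Country B moving first.
- X → Country A plays Moderate (best of 3, 4, -1); Country B gets 2.
- Y → Country A plays Moderate (best of 2, 4, -1); Country B gets -2.
- Z → Country A plays Moderate (best of -8, 8, 2); Country B gets 7.
Country B's induced payoffs are 2, -2, 7, so Country B commits to Z. Subgame-perfect outcome: (Moderate, Z) with payoffs (8, 7).

8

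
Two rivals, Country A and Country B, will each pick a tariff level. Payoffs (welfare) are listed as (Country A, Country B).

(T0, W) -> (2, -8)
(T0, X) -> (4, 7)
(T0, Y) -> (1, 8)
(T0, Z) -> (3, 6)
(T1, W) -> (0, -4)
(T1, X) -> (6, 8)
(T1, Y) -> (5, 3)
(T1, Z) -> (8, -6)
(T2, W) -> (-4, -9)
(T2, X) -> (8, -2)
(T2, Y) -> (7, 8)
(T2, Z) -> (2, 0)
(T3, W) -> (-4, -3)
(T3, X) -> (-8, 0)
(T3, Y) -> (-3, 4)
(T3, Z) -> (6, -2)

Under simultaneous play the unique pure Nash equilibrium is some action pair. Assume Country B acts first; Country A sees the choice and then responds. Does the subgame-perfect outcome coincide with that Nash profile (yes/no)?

Backward induction with Country B moving first.
- W → Country A plays T0 (best of 2, 0, -4, -4); Country B gets -8.
- X → Country A plays T2 (best of 4, 6, 8, -8); Country B gets -2.
- Y → Country A plays T2 (best of 1, 5, 7, -3); Country B gets 8.
- Z → Country A plays T1 (best of 3, 8, 2, 6); Country B gets -6.
Country B's induced payoffs are -8, -2, 8, -6, so Country B commits to Y. Subgame-perfect outcome: (T2, Y) with payoffs (7, 8).
Under simultaneous play:
Country A's best replies: W→T0; X→T2; Y→T2; Z→T1.
Country B's best replies: T0→Y; T1→X; T2→Y; T3→Y.
Only (T2, Y) has each player best-responding; Nash payoffs (7, 8).
Sequential outcome (T2, Y) coincides with the Nash profile (T2, Y).

yes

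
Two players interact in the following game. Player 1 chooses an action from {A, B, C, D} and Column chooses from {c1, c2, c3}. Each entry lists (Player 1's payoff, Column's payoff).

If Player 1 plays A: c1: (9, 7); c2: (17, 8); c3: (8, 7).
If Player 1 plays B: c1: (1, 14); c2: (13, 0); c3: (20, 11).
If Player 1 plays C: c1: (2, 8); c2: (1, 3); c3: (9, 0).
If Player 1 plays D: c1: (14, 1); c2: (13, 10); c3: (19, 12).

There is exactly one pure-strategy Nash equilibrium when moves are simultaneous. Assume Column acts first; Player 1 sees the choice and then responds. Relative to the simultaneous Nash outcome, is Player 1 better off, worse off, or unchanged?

Work backward from Player 1's decision.
- c1: BR = D, leader payoff 1.
- c2: BR = A, leader payoff 8.
- c3: BR = B, leader payoff 11.
Among 1, 8, 11, the best is 11 at c3. Subgame-perfect outcome: (B, c3) with payoffs (20, 11).
Under simultaneous play:
Player 1's best replies: c1→D; c2→A; c3→B.
Column's best replies: A→c2; B→c1; C→c1; D→c3.
The unique mutual best reply is (A, c2), giving (17, 8).
Player 1 earns 20 sequentially versus 17 at the Nash outcome: better off.

better off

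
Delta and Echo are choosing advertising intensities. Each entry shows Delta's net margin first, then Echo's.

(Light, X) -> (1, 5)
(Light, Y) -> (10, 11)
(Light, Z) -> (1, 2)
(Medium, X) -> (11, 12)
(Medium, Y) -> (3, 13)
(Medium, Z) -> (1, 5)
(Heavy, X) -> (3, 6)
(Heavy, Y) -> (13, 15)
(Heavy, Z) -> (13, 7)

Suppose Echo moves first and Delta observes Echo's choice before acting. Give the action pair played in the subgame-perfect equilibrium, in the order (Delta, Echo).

Work backward from Delta's decision.
- X → Delta plays Medium (best of 1, 11, 3); Echo gets 12.
- Y → Delta plays Heavy (best of 10, 3, 13); Echo gets 15.
- Z → Delta plays Heavy (best of 1, 1, 13); Echo gets 7.
Maximizing over 12, 15, 7, Echo chooses Y. Subgame-perfect outcome: (Heavy, Y) with payoffs (13, 15).

(Heavy, Y)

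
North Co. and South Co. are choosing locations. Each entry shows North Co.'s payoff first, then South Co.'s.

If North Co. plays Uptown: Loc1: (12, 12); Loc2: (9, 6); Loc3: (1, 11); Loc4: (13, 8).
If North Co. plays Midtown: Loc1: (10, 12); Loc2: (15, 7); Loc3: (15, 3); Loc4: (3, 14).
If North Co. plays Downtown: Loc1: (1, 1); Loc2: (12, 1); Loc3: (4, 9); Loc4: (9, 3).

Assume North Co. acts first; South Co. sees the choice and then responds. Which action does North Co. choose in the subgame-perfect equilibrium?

Uptown

Work backward from South Co.'s decision.
- Uptown: South Co. compares 12, 6, 11, 8 and picks Loc1; North Co. would get 12.
- Midtown: South Co. compares 12, 7, 3, 14 and picks Loc4; North Co. would get 3.
- Downtown: South Co. compares 1, 1, 9, 3 and picks Loc3; North Co. would get 4.
North Co.'s induced payoffs are 12, 3, 4, so North Co. commits to Uptown. Subgame-perfect outcome: (Uptown, Loc1) with payoffs (12, 12).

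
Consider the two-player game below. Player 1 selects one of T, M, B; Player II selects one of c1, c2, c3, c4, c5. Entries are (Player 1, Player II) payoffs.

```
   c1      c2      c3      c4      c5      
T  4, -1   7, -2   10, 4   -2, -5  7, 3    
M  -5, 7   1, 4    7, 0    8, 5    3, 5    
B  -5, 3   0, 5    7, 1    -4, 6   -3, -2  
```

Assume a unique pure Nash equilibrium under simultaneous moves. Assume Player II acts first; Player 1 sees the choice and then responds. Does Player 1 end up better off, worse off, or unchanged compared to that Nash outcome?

Player 1 best-responds to each possible Player II move:
- c1: BR = T, leader payoff -1.
- c2: BR = T, leader payoff -2.
- c3: BR = T, leader payoff 4.
- c4: BR = M, leader payoff 5.
- c5: BR = T, leader payoff 3.
Maximizing over -1, -2, 4, 5, 3, Player II chooses c4. Subgame-perfect outcome: (M, c4) with payoffs (8, 5).
Now find the simultaneous Nash equilibrium.
Player 1's best replies: c1→T; c2→T; c3→T; c4→M; c5→T.
Player II's best replies: T→c3; M→c1; B→c4.
Only (T, c3) has each player best-responding; Nash payoffs (10, 4).
Player 1 earns 8 sequentially versus 10 at the Nash outcome: worse off.

worse off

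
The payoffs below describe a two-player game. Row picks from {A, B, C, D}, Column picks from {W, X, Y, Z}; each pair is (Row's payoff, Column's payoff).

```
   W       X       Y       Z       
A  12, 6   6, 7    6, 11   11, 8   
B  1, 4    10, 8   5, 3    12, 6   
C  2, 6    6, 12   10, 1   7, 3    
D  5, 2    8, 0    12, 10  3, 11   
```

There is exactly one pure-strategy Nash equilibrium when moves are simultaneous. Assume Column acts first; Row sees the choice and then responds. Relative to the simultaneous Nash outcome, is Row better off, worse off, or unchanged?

Row best-responds to each possible Column move:
- W: BR = A, leader payoff 6.
- X: BR = B, leader payoff 8.
- Y: BR = D, leader payoff 10.
- Z: BR = B, leader payoff 6.
Among 6, 8, 10, 6, the best is 10 at Y. Subgame-perfect outcome: (D, Y) with payoffs (12, 10).
Under simultaneous play:
Row's best replies: W→A; X→B; Y→D; Z→B.
Column's best replies: A→Y; B→X; C→X; D→Z.
Only (B, X) has each player best-responding; Nash payoffs (10, 8).
Row earns 12 sequentially versus 10 at the Nash outcome: better off.

better off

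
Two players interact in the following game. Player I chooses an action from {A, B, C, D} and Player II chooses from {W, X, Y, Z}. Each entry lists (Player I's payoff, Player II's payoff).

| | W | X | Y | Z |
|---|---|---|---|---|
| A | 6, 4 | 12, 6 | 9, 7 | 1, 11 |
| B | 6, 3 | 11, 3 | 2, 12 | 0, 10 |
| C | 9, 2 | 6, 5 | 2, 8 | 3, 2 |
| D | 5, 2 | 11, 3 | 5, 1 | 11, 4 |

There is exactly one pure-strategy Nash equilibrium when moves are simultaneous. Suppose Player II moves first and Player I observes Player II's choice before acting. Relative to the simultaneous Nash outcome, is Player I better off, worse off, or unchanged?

Player I best-responds to each possible Player II move:
- W → Player I plays C (best of 6, 6, 9, 5); Player II gets 2.
- X → Player I plays A (best of 12, 11, 6, 11); Player II gets 6.
- Y → Player I plays A (best of 9, 2, 2, 5); Player II gets 7.
- Z → Player I plays D (best of 1, 0, 3, 11); Player II gets 4.
Among 2, 6, 7, 4, the best is 7 at Y. Subgame-perfect outcome: (A, Y) with payoffs (9, 7).
Under simultaneous play:
Player I's best replies: W→C; X→A; Y→A; Z→D.
Player II's best replies: A→Z; B→Y; C→Y; D→Z.
Only (D, Z) has each player best-responding; Nash payoffs (11, 4).
Player I earns 9 sequentially versus 11 at the Nash outcome: worse off.

worse off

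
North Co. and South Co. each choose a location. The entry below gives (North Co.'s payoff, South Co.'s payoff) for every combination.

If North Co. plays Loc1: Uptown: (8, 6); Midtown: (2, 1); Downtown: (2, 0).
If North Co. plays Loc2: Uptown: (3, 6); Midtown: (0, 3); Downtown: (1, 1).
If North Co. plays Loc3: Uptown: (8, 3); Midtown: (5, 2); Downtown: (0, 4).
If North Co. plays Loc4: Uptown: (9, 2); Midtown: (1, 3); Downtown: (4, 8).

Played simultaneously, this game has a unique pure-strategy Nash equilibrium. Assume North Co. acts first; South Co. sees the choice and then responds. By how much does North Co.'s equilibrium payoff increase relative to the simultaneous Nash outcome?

South Co. best-responds to each possible North Co. move:
- Loc1: South Co. compares 6, 1, 0 and picks Uptown; North Co. would get 8.
- Loc2: South Co. compares 6, 3, 1 and picks Uptown; North Co. would get 3.
- Loc3: South Co. compares 3, 2, 4 and picks Downtown; North Co. would get 0.
- Loc4: South Co. compares 2, 3, 8 and picks Downtown; North Co. would get 4.
Maximizing over 8, 3, 0, 4, North Co. chooses Loc1. Subgame-perfect outcome: (Loc1, Uptown) with payoffs (8, 6).
Under simultaneous play:
North Co.'s best replies: Uptown→Loc4; Midtown→Loc3; Downtown→Loc4.
South Co.'s best replies: Loc1→Uptown; Loc2→Uptown; Loc3→Downtown; Loc4→Downtown.
The unique mutual best reply is (Loc4, Downtown), giving (4, 8).
North Co.'s commitment gain: 8 − 4 = 4.

4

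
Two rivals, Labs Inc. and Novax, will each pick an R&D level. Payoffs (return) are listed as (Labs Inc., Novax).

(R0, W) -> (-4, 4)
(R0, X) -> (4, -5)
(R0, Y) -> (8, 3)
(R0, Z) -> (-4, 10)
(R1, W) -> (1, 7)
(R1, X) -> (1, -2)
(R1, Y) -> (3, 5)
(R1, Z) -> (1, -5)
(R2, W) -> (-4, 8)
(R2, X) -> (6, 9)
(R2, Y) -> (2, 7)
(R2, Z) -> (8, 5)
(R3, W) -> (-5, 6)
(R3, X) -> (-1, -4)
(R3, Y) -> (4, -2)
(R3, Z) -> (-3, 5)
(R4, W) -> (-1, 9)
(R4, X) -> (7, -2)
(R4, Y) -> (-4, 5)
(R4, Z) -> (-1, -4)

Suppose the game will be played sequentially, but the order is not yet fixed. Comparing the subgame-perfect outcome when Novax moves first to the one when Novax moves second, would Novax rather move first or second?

If Labs Inc. leads: Novax's best replies are R0→Z, R1→W, R2→X, R3→W, R4→W; Labs Inc.'s induced payoffs -4, 1, 6, -5, -1; outcome (R2, X), payoffs (6, 9).
If Novax leads: Labs Inc.'s best replies are W→R1, X→R4, Y→R0, Z→R2; Novax's induced payoffs 7, -2, 3, 5; outcome (R1, W), payoffs (1, 7).
Novax gets 7 moving first and 9 moving second, so Novax prefers to move second.

second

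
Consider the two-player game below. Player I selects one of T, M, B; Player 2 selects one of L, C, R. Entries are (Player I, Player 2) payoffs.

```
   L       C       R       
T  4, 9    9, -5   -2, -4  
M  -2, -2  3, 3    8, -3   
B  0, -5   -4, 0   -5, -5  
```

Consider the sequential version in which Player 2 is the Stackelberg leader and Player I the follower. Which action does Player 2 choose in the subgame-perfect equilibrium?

Backward induction with Player 2 moving first.
- L → Player I plays T (best of 4, -2, 0); Player 2 gets 9.
- C → Player I plays T (best of 9, 3, -4); Player 2 gets -5.
- R → Player I plays M (best of -2, 8, -5); Player 2 gets -3.
Maximizing over 9, -5, -3, Player 2 chooses L. Subgame-perfect outcome: (T, L) with payoffs (4, 9).

L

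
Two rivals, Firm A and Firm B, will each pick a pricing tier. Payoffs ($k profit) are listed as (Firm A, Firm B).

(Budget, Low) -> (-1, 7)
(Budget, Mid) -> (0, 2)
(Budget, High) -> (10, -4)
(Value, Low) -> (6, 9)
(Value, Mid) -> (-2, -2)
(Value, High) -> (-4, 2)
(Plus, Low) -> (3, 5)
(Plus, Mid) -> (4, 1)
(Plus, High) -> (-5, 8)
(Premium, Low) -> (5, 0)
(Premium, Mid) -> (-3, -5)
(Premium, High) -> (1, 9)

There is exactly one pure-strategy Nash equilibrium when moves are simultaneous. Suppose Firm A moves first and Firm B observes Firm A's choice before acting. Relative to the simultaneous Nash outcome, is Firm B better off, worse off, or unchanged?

unchanged

Solve by backward induction (Firm A leads).
- Budget: Firm B compares 7, 2, -4 and picks Low; Firm A would get -1.
- Value: Firm B compares 9, -2, 2 and picks Low; Firm A would get 6.
- Plus: Firm B compares 5, 1, 8 and picks High; Firm A would get -5.
- Premium: Firm B compares 0, -5, 9 and picks High; Firm A would get 1.
Firm A's induced payoffs are -1, 6, -5, 1, so Firm A commits to Value. Subgame-perfect outcome: (Value, Low) with payoffs (6, 9).
For the simultaneous game, intersect best replies.
Firm A's best replies: Low→Value; Mid→Plus; High→Budget.
Firm B's best replies: Budget→Low; Value→Low; Plus→High; Premium→High.
Only (Value, Low) has each player best-responding; Nash payoffs (6, 9).
Firm B earns 9 sequentially versus 9 at the Nash outcome: unchanged.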